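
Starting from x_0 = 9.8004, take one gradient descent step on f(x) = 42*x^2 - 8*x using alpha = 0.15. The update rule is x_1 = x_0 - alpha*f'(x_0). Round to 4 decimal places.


We compute the gradient at x_0 and apply the update.
f'(x) = 84*x - 8
f'(9.8004) = 84*9.8004 - 8 = 815.2336
x_1 = 9.8004 - 0.15*815.2336 = -112.4846


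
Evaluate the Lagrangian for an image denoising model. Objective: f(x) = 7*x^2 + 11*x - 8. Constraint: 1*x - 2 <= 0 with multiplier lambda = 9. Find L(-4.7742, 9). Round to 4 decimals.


Step 1: Evaluate f(x).
f(-4.7742) = 7*(-4.7742)^2 + 11*(-4.7742) - 8 = 99.0347
Step 2: Evaluate g(x).
g(-4.7742) = 1*-4.7742 - 2 = -6.7742
Step 3: Compute Lagrangian.
L = 99.0347 + 9*-6.7742 = 38.0669


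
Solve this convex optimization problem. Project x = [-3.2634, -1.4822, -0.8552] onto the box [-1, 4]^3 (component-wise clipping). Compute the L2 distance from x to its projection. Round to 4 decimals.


Project each component onto [-1, 4].
clip(-3.2634) = -1.0, clip(-1.4822) = -1.0, clip(-0.8552) = -0.8552
Projection = [-1.0, -1.0, -0.8552]
Squared diffs: [5.123, 0.2325, 0.0]
Distance = sqrt(5.3555) = 2.3142


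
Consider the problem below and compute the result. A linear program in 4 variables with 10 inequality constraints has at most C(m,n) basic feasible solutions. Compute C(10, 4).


Each vertex corresponds to some choice of n active constraints out of m, so the number of vertices is at most C(m, n) = m! / (n!(m-n)!).
m = 10, n = 4
Numerator: 10 * 9 * 8 * 7
Denominator: 4! = 24
C(10, 4) = 210


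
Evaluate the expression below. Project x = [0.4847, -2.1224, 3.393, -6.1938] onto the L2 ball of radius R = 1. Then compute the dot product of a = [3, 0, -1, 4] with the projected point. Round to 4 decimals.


Step 1: Compute ||x|| (intermediates to 6 decimals).
||x|| = sqrt(0.4847^2 + (-2.1224)^2 + 3.393^2 + (-6.1938)^2) = 7.390205
Step 2: Project.
Since ||x|| > R, scale = R/||x|| = 1/7.390205 = 0.135314, proj(x) = scale * x
proj(x) = [0.065587, -0.28719, 0.45912, -0.838108]
Step 3: Dot product.
a^T * proj(x) = 3*0.065587 + 0*(-0.28719) - 1*0.45912 + 4*(-0.838108) = -3.6148


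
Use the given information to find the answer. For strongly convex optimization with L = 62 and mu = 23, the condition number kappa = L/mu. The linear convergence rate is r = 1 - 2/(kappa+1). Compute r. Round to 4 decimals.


Step 1: Compute the condition number.
kappa = L/mu = 62/23 = 2.6957
Step 2: Compute the convergence rate.
r = 1 - 2/(kappa + 1) = 1 - 2*mu/(L + mu) = (L - mu)/(L + mu) = 39/85 = 0.4588


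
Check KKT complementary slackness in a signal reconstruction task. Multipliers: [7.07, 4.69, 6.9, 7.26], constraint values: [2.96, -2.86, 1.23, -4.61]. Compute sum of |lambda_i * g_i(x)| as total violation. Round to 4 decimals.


KKT complementary slackness check:
lambda_1 * g_1 = 7.07 * 2.96 = 20.9272
lambda_2 * g_2 = 4.69 * -2.86 = -13.4134
lambda_3 * g_3 = 6.9 * 1.23 = 8.487
lambda_4 * g_4 = 7.26 * -4.61 = -33.4686
Total violation = 20.9272 + 13.4134 + 8.487 + 33.4686 = 76.2962


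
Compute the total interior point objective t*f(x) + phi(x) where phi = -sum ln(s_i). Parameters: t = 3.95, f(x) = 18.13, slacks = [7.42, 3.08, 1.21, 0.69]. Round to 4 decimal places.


Step 1: Compute log-barrier.
ln values: [2.0042, 1.1249, 0.1906, -0.3711]
phi = -(2.0042 + 1.1249 + 0.1906 - 0.3711) = -2.9487
Step 2: Compute augmented objective.
t*f(x) = 3.95*18.13 = 71.6135
Total = 71.6135 - 2.9487 = 68.6648


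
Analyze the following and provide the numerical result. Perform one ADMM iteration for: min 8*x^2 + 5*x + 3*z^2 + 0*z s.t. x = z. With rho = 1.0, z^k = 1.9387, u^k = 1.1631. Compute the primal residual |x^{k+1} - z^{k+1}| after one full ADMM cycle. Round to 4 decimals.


ADMM iteration with rho = 1.0, z^k = 1.9387, u^k = 1.1631
Step 1: x-update.
Minimize 8*x^2 + 5*x + (1.0/2)*(x - 1.9387 + 1.1631)^2
FOC: (2*8 + 1.0)*x = -5 + 1.0*(1.9387 - 1.1631)
x^{k+1} = -0.2485
Step 2: z-update.
Minimize 3*z^2 + 0*z + (1.0/2)*(-0.2485 - z + 1.1631)^2
FOC: (2*3 + 1.0)*z = 0 + 1.0*(-0.2485 + 1.1631)
z^{k+1} = 0.1307
Step 3: u-update.
u^{k+1} = 1.1631 - 0.2485 - 0.1307 = 0.7839
Step 4: Primal residual = |-0.2485 - 0.1307| = 0.3792


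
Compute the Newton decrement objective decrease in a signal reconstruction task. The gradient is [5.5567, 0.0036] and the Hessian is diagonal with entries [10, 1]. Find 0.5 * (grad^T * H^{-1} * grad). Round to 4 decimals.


Step 1: H is diagonal, so H^(-1) * g = [0.5557, 0.0036].
Step 2: g^T H^(-1) g = sum_i g_i^2 / H_ii
  = (5.5567)^2/10 + (0.0036)^2/1
  = 3.0877 + 0.0 = 3.0877
Step 3: Objective decrease = 0.5 * g^T H^(-1) g = 1.5439


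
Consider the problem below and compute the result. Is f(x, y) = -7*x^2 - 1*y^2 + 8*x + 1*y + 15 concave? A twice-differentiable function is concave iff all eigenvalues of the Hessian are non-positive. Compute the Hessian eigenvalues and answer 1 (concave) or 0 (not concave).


The Hessian of f(x,y) = -7*x^2 - 1*y^2 + 8*x + 1*y + 15 is:
H = [[-14, 0], [0, -2]]
Trace = -14 - 2 = -16
Determinant = -14*-2 - (0)^2 = 28
Discriminant = (-16)^2 - 4*28 = 144.0
Eigenvalues: lambda_1 = -14.0, lambda_2 = -2.0
The function is concave.

1


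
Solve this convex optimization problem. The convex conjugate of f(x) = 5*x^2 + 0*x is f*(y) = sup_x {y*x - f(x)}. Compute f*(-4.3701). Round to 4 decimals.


f*(y) = sup_x {y*x - a*x^2 - b*x} = sup_x {(y-b)*x - a*x^2}
FOC: (y - b) - 2a*x = 0 => x* = (y - b)/(2a)
x* = (-4.3701 - 0)/(2*5) = -0.437
f*(-4.3701) = (y-b)^2/(4a) = (-4.3701 - 0)^2/(4*5)
= 19.0978/20 = 0.9549


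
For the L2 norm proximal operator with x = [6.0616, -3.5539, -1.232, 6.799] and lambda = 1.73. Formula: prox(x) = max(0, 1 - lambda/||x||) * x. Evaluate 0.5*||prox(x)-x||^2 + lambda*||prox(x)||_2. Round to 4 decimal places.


Step 1: Compute ||x||.
||x|| = 9.8548
Step 2: Compute scaling factor.
scale = max(0, 1 - 1.73/9.8548) = 0.8245
Step 3: prox(x) = [4.9975, -2.93, -1.0157, 5.6054]
||prox(x)|| = 8.1248
Step 4: Proximal objective.
0.5*||prox-x||^2 = 1.4965
lambda*||prox|| = 14.0559
Total = 15.5524


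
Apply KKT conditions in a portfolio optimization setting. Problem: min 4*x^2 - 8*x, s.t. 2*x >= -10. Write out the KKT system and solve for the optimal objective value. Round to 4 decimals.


Step 1: Try lambda = 0 (constraint inactive).
Stationarity: 2*4*x - 8 = 0
x* = 8/(2*4) = 1.0
Check constraint: 2*1.0 = 2.0 >= -10 -- satisfied.
Step 2: Compute optimal value.
f(x*) = 4*1.0^2 - 8*1.0 = -4.0


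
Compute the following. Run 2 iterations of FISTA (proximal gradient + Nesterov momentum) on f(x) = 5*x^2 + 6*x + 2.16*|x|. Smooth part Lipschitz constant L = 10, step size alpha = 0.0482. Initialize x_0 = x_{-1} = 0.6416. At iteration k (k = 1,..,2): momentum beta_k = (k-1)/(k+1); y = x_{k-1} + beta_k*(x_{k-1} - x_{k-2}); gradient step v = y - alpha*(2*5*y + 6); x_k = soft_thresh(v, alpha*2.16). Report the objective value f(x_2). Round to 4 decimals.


FISTA on f(x) = 5*x^2 + 6*x + 2.16*|x|
L = 10, alpha = 0.0482
Iteration 1: beta = 0.0, y = 0.6416 + 0.0*(0.6416 - 0.6416) = 0.6416
  grad(y) = 12.416, v = y - alpha*grad = 0.0431
  prox(v) = soft_thresh(0.0431, 0.1041) = 0.0
Iteration 2: beta = 0.3333, y = 0.0 + 0.3333*(0.0 - 0.6416) = -0.2139
  grad(y) = 3.8613, v = y - alpha*grad = -0.4
  prox(v) = soft_thresh(-0.4, 0.1041) = -0.2959
f(x_2) = 5*(-0.2959)^2 + 6*(-0.2959) + 2.16*|-0.2959| = -0.6984


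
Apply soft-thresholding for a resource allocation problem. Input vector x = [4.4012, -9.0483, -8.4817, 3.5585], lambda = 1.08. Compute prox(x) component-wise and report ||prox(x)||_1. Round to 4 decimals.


Soft-thresholding with lambda = 1.08:
prox(4.4012) = sign(4.4012)*max(|4.4012| - 1.08, 0) = 3.3212
prox(-9.0483) = sign(-9.0483)*max(|-9.0483| - 1.08, 0) = -7.9683
prox(-8.4817) = sign(-8.4817)*max(|-8.4817| - 1.08, 0) = -7.4017
prox(3.5585) = sign(3.5585)*max(|3.5585| - 1.08, 0) = 2.4785
prox(x) = [3.3212, -7.9683, -7.4017, 2.4785]
||prox(x)||_1 = 3.3212 + 7.9683 + 7.4017 + 2.4785 = 21.1697


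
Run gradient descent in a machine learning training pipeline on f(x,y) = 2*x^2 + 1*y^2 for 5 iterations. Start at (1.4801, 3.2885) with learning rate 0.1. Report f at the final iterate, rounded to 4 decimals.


Gradient descent on f(x,y) = 2*x^2 + 1*y^2.
Starting point: (1.4801, 3.2885), alpha = 0.1
Step 1: grad_x = 2*2*1.4801 = 5.9204, grad_y = 2*1*3.2885 = 6.577
  x_1 = 1.4801 - 0.1*5.9204 = 0.8881
  y_1 = 3.2885 - 0.1*6.577 = 2.6308
Step 2: grad_x = 2*2*0.8881 = 3.5522, grad_y = 2*1*2.6308 = 5.2616
  x_2 = 0.8881 - 0.1*3.5522 = 0.5328
  y_2 = 2.6308 - 0.1*5.2616 = 2.1046
Step 3: grad_x = 2*2*0.5328 = 2.1313, grad_y = 2*1*2.1046 = 4.2093
  x_3 = 0.5328 - 0.1*2.1313 = 0.3197
  y_3 = 2.1046 - 0.1*4.2093 = 1.6837
Step 4: grad_x = 2*2*0.3197 = 1.2788, grad_y = 2*1*1.6837 = 3.3674
  x_4 = 0.3197 - 0.1*1.2788 = 0.1918
  y_4 = 1.6837 - 0.1*3.3674 = 1.347
Step 5: grad_x = 2*2*0.1918 = 0.7673, grad_y = 2*1*1.347 = 2.6939
  x_5 = 0.1918 - 0.1*0.7673 = 0.1151
  y_5 = 1.347 - 0.1*2.6939 = 1.0776
f(0.1151, 1.0776) = 2*0.1151^2 + 1*1.0776^2 = 1.1877


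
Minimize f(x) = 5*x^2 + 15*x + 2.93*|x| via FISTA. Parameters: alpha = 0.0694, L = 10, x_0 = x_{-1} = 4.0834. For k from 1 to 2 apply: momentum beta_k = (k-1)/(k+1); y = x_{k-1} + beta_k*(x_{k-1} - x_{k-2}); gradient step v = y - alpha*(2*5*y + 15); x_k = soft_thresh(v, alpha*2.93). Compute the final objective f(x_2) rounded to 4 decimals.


FISTA on f(x) = 5*x^2 + 15*x + 2.93*|x|
L = 10, alpha = 0.0694
Iteration 1: beta = 0.0, y = 4.0834 + 0.0*(4.0834 - 4.0834) = 4.0834
  grad(y) = 55.834, v = y - alpha*grad = 0.2085
  prox(v) = soft_thresh(0.2085, 0.2033) = 0.0052
Iteration 2: beta = 0.3333, y = 0.0052 + 0.3333*(0.0052 - 4.0834) = -1.3542
  grad(y) = 1.4577, v = y - alpha*grad = -1.4554
  prox(v) = soft_thresh(-1.4554, 0.2033) = -1.2521
f(x_2) = 5*(-1.2521)^2 + 15*(-1.2521) + 2.93*|-1.2521| = -7.2741


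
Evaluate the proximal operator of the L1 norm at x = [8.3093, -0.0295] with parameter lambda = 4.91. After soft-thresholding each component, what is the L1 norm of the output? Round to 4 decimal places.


Soft-thresholding with lambda = 4.91:
prox(8.3093) = sign(8.3093)*max(|8.3093| - 4.91, 0) = 3.3993
prox(-0.0295) = sign(-0.0295)*max(|-0.0295| - 4.91, 0) = 0.0
prox(x) = [3.3993, 0.0]
||prox(x)||_1 = 3.3993 + 0.0 = 3.3993


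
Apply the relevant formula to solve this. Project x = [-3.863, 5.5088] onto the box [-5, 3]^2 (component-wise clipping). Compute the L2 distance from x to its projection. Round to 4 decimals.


Project each component onto [-5, 3].
clip(-3.863) = -3.863, clip(5.5088) = 3.0
Projection = [-3.863, 3.0]
Squared diffs: [0.0, 6.2941]
Distance = sqrt(6.2941) = 2.5088


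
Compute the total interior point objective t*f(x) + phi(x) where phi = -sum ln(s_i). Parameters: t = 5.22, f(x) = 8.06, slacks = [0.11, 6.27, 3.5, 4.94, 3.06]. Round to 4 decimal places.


Step 1: Compute log-barrier.
ln values: [-2.2073, 1.8358, 1.2528, 1.5974, 1.1184]
phi = -(-2.2073 + 1.8358 + 1.2528 + 1.5974 + 1.1184) = -3.597
Step 2: Compute augmented objective.
t*f(x) = 5.22*8.06 = 42.0732
Total = 42.0732 - 3.597 = 38.4762


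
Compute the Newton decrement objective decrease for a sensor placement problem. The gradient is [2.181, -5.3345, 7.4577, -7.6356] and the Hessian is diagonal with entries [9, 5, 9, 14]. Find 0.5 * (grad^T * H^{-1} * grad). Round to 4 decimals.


Step 1: H is diagonal, so H^(-1) * g = [0.2423, -1.0669, 0.8286, -0.5454].
Step 2: g^T H^(-1) g = sum_i g_i^2 / H_ii
  = (2.181)^2/9 + (-5.3345)^2/5 + (7.4577)^2/9 + (-7.6356)^2/14
  = 0.5285 + 5.6914 + 6.1797 + 4.1645 = 16.5641
Step 3: Objective decrease = 0.5 * g^T H^(-1) g = 8.282


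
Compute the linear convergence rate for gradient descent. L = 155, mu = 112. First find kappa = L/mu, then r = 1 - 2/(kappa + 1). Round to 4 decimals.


Step 1: Compute the condition number.
kappa = L/mu = 155/112 = 1.3839
Step 2: Compute the convergence rate.
r = 1 - 2/(kappa + 1) = 1 - 2*mu/(L + mu) = (L - mu)/(L + mu) = 43/267 = 0.161


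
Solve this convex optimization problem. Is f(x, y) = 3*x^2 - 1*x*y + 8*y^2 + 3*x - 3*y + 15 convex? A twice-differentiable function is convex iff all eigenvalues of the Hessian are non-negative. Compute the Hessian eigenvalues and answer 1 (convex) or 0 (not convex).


The Hessian of f(x,y) = 3*x^2 - 1*x*y + 8*y^2 + 3*x - 3*y + 15 is:
H = [[6, -1], [-1, 16]]
Trace = 6 + 16 = 22
Determinant = 6*16 - (-1)^2 = 95
Discriminant = (22)^2 - 4*95 = 104.0
Eigenvalues: lambda_1 = 5.901, lambda_2 = 16.099
The function is convex.

1


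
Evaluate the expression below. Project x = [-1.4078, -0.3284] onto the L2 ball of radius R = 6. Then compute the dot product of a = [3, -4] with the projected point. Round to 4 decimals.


Step 1: Compute ||x|| (intermediates to 6 decimals).
||x|| = sqrt((-1.4078)^2 + (-0.3284)^2) = 1.445596
Step 2: Project.
Since ||x|| <= R, proj = x (no scaling needed).
proj(x) = [-1.4078, -0.3284]
Step 3: Dot product.
a^T * proj(x) = 3*(-1.4078) - 4*(-0.3284) = -2.9098


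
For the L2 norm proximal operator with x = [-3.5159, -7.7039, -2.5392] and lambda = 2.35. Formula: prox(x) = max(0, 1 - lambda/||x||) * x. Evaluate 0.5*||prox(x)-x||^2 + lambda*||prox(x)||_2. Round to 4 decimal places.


Step 1: Compute ||x||.
||x|| = 8.8408
Step 2: Compute scaling factor.
scale = max(0, 1 - 2.35/8.8408) = 0.7342
Step 3: prox(x) = [-2.5813, -5.6561, -1.8642]
||prox(x)|| = 6.4908
Step 4: Proximal objective.
0.5*||prox-x||^2 = 2.7613
lambda*||prox|| = 15.2534
Total = 18.0146


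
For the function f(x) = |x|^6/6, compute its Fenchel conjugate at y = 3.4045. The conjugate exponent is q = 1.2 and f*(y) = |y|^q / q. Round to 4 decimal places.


The conjugate exponent q satisfies 1/p + 1/q = 1.
p = 6, so q = 6/(6 - 1) = 1.2
|y|^q = 3.4045^1.2 = 4.3497
f*(3.4045) = 4.3497 / 1.2 = 3.6248


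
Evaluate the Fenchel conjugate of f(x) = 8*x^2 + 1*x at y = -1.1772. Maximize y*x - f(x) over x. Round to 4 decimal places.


f*(y) = sup_x {y*x - a*x^2 - b*x} = sup_x {(y-b)*x - a*x^2}
FOC: (y - b) - 2a*x = 0 => x* = (y - b)/(2a)
x* = (-1.1772 - 1)/(2*8) = -0.1361
f*(-1.1772) = (y-b)^2/(4a) = (-1.1772 - 1)^2/(4*8)
= 4.7402/32 = 0.1481


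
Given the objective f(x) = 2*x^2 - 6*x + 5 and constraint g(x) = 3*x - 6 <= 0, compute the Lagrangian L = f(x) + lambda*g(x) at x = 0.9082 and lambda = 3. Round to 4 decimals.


Step 1: Evaluate f(x).
f(0.9082) = 2*0.9082^2 - 6*0.9082 + 5 = 1.2005
Step 2: Evaluate g(x).
g(0.9082) = 3*0.9082 - 6 = -3.2754
Step 3: Compute Lagrangian.
L = 1.2005 + 3*-3.2754 = -8.6257


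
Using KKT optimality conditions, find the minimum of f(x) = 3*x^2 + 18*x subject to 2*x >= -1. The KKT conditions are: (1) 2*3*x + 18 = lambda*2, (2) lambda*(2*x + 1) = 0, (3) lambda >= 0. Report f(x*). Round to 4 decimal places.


Step 1: Try lambda = 0 (constraint inactive).
x_unc = -18/(2*3) = -3.0
Check: 2*-3.0 = -6.0 < -1 -- violated!
Step 2: Constraint must be active: 2*x = -1
x* = -1/2 = -0.5
lambda = (2*3*(-0.5) + 18)/2 = 7.5
Step 3: Compute optimal value.
f(x*) = 3*(-0.5)^2 + 18*(-0.5) = -8.25


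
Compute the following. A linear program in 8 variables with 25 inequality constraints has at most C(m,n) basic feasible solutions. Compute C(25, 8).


Each vertex corresponds to some choice of n active constraints out of m, so the number of vertices is at most C(m, n) = m! / (n!(m-n)!).
m = 25, n = 8
Numerator: 25 * 24 * 23 * 22 * 21 * 20 * 19 * 18
Denominator: 8! = 40320
C(25, 8) = 1081575


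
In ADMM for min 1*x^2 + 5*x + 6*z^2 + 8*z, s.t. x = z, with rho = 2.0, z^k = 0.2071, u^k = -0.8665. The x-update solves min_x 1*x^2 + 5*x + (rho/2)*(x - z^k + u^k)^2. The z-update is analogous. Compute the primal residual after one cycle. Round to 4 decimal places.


ADMM iteration with rho = 2.0, z^k = 0.2071, u^k = -0.8665
Step 1: x-update.
Minimize 1*x^2 + 5*x + (2.0/2)*(x - 0.2071 - 0.8665)^2
FOC: (2*1 + 2.0)*x = -5 + 2.0*(0.2071 + 0.8665)
x^{k+1} = -0.7132
Step 2: z-update.
Minimize 6*z^2 + 8*z + (2.0/2)*(-0.7132 - z - 0.8665)^2
FOC: (2*6 + 2.0)*z = -8 + 2.0*(-0.7132 - 0.8665)
z^{k+1} = -0.7971
Step 3: u-update.
u^{k+1} = -0.8665 - 0.7132 + 0.7971 = -0.7826
Step 4: Primal residual = |-0.7132 + 0.7971| = 0.0839


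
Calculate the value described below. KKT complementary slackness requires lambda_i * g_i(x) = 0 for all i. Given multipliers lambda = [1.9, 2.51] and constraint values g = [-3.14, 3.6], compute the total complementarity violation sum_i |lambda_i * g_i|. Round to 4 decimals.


KKT complementary slackness check:
lambda_1 * g_1 = 1.9 * -3.14 = -5.966
lambda_2 * g_2 = 2.51 * 3.6 = 9.036
Total violation = 5.966 + 9.036 = 15.002


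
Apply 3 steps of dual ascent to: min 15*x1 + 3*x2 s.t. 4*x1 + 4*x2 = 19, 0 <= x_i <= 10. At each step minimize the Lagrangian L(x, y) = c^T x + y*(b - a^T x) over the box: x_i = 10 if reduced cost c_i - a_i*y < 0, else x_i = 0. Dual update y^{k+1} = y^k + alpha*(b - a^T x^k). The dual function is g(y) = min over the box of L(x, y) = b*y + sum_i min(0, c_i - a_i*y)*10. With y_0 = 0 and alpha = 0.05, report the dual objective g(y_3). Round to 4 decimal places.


Dual ascent for LP: min 15*x1 + 3*x2, 4*x1 + 4*x2 = 19, 0 <= x_i <= 10
Step 1: y^k = 0.0, reduced costs: (15.0, 3.0)
  x^k = (0.0, 0.0), subgradient = b - a^T x = 19.0
  y^{k+1} = 0.0 + 0.05*19.0 = 0.95
Step 2: y^k = 0.95, reduced costs: (11.2, -0.8)
  x^k = (0.0, 10.0), subgradient = b - a^T x = -21.0
  y^{k+1} = 0.95 + 0.05*-21.0 = -0.1
Step 3: y^k = -0.1, reduced costs: (15.4, 3.4)
  x^k = (0.0, 0.0), subgradient = b - a^T x = 19.0
  y^{k+1} = -0.1 + 0.05*19.0 = 0.85
Dual objective at y_3 = 0.85: reduced costs (11.6, -0.4), box minimizer x = (0.0, 10.0)
g(y_3) = b*y + (c1 - a1*y)*x1 + (c2 - a2*y)*x2 = 19*0.85 + 11.6*0.0 + (-0.4)*10.0 = 16.15 + 0.0 - 4.0 = 12.15


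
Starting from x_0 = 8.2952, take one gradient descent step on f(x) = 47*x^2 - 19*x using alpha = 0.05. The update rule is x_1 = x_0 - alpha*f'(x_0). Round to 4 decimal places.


We compute the gradient at x_0 and apply the update.
f'(x) = 94*x - 19
f'(8.2952) = 94*8.2952 - 19 = 760.7488
x_1 = 8.2952 - 0.05*760.7488 = -29.7422


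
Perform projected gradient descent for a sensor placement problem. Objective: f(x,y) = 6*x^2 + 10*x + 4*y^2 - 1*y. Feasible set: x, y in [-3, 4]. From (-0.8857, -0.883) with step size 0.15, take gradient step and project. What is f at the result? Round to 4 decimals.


Step 1: Compute gradient at (-0.8857, -0.883).
grad_x = 2*6*-0.8857 + 10 = -0.6284
grad_y = 2*4*-0.883 - 1 = -8.064
Step 2: Gradient step.
x_raw = -0.8857 - 0.15*-0.6284 = -0.7914
y_raw = -0.883 - 0.15*-8.064 = 0.3266
Step 3: Project onto [-3, 4].
x_proj = clip(-0.7914) = -0.7914
y_proj = clip(0.3266) = 0.3266
Step 4: Evaluate f.
f(-0.7914, 0.3266) = -4.0561


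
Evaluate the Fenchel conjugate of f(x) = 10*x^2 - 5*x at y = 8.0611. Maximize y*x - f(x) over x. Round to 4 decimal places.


f*(y) = sup_x {y*x - a*x^2 - b*x} = sup_x {(y-b)*x - a*x^2}
FOC: (y - b) - 2a*x = 0 => x* = (y - b)/(2a)
x* = (8.0611 + 5)/(2*10) = 0.6531
f*(8.0611) = (y-b)^2/(4a) = (8.0611 + 5)^2/(4*10)
= 170.5923/40 = 4.2648


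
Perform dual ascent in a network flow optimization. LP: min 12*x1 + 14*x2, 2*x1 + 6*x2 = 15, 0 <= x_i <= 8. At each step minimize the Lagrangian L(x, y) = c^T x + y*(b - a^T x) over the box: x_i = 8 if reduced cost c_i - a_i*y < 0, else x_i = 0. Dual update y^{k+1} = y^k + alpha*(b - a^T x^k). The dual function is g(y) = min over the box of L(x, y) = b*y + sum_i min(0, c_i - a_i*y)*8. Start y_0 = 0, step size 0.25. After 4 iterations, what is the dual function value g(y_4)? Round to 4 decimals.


Dual ascent for LP: min 12*x1 + 14*x2, 2*x1 + 6*x2 = 15, 0 <= x_i <= 8
Step 1: y^k = 0.0, reduced costs: (12.0, 14.0)
  x^k = (0.0, 0.0), subgradient = b - a^T x = 15.0
  y^{k+1} = 0.0 + 0.25*15.0 = 3.75
Step 2: y^k = 3.75, reduced costs: (4.5, -8.5)
  x^k = (0.0, 8.0), subgradient = b - a^T x = -33.0
  y^{k+1} = 3.75 + 0.25*-33.0 = -4.5
Step 3: y^k = -4.5, reduced costs: (21.0, 41.0)
  x^k = (0.0, 0.0), subgradient = b - a^T x = 15.0
  y^{k+1} = -4.5 + 0.25*15.0 = -0.75
Step 4: y^k = -0.75, reduced costs: (13.5, 18.5)
  x^k = (0.0, 0.0), subgradient = b - a^T x = 15.0
  y^{k+1} = -0.75 + 0.25*15.0 = 3.0
Dual objective at y_4 = 3.0: reduced costs (6.0, -4.0), box minimizer x = (0.0, 8.0)
g(y_4) = b*y + (c1 - a1*y)*x1 + (c2 - a2*y)*x2 = 15*3.0 + 6.0*0.0 + (-4.0)*8.0 = 45.0 + 0.0 - 32.0 = 13.0


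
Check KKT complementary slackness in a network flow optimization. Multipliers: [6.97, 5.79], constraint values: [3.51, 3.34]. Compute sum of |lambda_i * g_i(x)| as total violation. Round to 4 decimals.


KKT complementary slackness check:
lambda_1 * g_1 = 6.97 * 3.51 = 24.4647
lambda_2 * g_2 = 5.79 * 3.34 = 19.3386
Total violation = 24.4647 + 19.3386 = 43.8033


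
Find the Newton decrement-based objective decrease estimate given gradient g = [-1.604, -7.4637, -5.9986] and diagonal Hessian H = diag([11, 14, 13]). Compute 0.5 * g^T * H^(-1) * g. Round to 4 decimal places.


Step 1: H is diagonal, so H^(-1) * g = [-0.1458, -0.5331, -0.4614].
Step 2: g^T H^(-1) g = sum_i g_i^2 / H_ii
  = (-1.604)^2/11 + (-7.4637)^2/14 + (-5.9986)^2/13
  = 0.2339 + 3.9791 + 2.7679 = 6.9809
Step 3: Objective decrease = 0.5 * g^T H^(-1) g = 3.4904


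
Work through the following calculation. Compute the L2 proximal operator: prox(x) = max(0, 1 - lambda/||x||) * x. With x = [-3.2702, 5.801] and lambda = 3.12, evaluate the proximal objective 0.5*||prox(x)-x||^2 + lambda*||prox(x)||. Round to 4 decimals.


Step 1: Compute ||x||.
||x|| = 6.6593
Step 2: Compute scaling factor.
scale = max(0, 1 - 3.12/6.6593) = 0.5315
Step 3: prox(x) = [-1.738, 3.0831]
||prox(x)|| = 3.5393
Step 4: Proximal objective.
0.5*||prox-x||^2 = 4.8672
lambda*||prox|| = 11.0426
Total = 15.9097


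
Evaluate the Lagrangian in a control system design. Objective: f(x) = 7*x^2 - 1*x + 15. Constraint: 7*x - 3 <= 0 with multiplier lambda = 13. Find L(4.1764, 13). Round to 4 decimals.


Step 1: Evaluate f(x).
f(4.1764) = 7*4.1764^2 - 1*4.1764 + 15 = 132.9198
Step 2: Evaluate g(x).
g(4.1764) = 7*4.1764 - 3 = 26.2348
Step 3: Compute Lagrangian.
L = 132.9198 + 13*26.2348 = 473.9722


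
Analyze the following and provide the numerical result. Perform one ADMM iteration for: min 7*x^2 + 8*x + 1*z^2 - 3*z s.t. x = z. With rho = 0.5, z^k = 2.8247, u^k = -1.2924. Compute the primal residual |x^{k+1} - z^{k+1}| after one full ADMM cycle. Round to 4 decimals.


ADMM iteration with rho = 0.5, z^k = 2.8247, u^k = -1.2924
Step 1: x-update.
Minimize 7*x^2 + 8*x + (0.5/2)*(x - 2.8247 - 1.2924)^2
FOC: (2*7 + 0.5)*x = -8 + 0.5*(2.8247 + 1.2924)
x^{k+1} = -0.4098
Step 2: z-update.
Minimize 1*z^2 - 3*z + (0.5/2)*(-0.4098 - z - 1.2924)^2
FOC: (2*1 + 0.5)*z = 3 + 0.5*(-0.4098 - 1.2924)
z^{k+1} = 0.8596
Step 3: u-update.
u^{k+1} = -1.2924 - 0.4098 - 0.8596 = -2.5617
Step 4: Primal residual = |-0.4098 - 0.8596| = 1.2693


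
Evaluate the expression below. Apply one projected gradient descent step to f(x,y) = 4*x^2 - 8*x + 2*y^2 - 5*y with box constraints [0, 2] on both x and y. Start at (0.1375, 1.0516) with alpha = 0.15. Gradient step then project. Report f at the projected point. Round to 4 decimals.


Step 1: Compute gradient at (0.1375, 1.0516).
grad_x = 2*4*0.1375 - 8 = -6.9
grad_y = 2*2*1.0516 - 5 = -0.7936
Step 2: Gradient step.
x_raw = 0.1375 - 0.15*-6.9 = 1.1725
y_raw = 1.0516 - 0.15*-0.7936 = 1.1706
Step 3: Project onto [0, 2].
x_proj = clip(1.1725) = 1.1725
y_proj = clip(1.1706) = 1.1706
Step 4: Evaluate f.
f(1.1725, 1.1706) = -6.9934


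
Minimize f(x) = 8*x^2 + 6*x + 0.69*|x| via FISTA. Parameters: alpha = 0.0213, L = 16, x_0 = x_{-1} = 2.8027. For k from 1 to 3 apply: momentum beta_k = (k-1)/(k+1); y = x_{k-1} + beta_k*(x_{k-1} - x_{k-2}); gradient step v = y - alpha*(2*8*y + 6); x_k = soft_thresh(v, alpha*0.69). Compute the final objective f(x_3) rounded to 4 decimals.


FISTA on f(x) = 8*x^2 + 6*x + 0.69*|x|
L = 16, alpha = 0.0213
Iteration 1: beta = 0.0, y = 2.8027 + 0.0*(2.8027 - 2.8027) = 2.8027
  grad(y) = 50.8432, v = y - alpha*grad = 1.7197
  prox(v) = soft_thresh(1.7197, 0.0147) = 1.705
Iteration 2: beta = 0.3333, y = 1.705 + 0.3333*(1.705 - 2.8027) = 1.3392
  grad(y) = 27.4265, v = y - alpha*grad = 0.755
  prox(v) = soft_thresh(0.755, 0.0147) = 0.7403
Iteration 3: beta = 0.5, y = 0.7403 + 0.5*(0.7403 - 1.705) = 0.2579
  grad(y) = 10.1263, v = y - alpha*grad = 0.0422
  prox(v) = soft_thresh(0.0422, 0.0147) = 0.0275
f(x_3) = 8*0.0275^2 + 6*0.0275 + 0.69*|0.0275| = 0.1901


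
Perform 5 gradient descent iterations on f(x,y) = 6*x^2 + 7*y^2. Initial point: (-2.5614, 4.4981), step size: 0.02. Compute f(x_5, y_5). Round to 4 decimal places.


Gradient descent on f(x,y) = 6*x^2 + 7*y^2.
Starting point: (-2.5614, 4.4981), alpha = 0.02
Step 1: grad_x = 2*6*-2.5614 = -30.7368, grad_y = 2*7*4.4981 = 62.9734
  x_1 = -2.5614 - 0.02*-30.7368 = -1.9467
  y_1 = 4.4981 - 0.02*62.9734 = 3.2386
Step 2: grad_x = 2*6*-1.9467 = -23.36, grad_y = 2*7*3.2386 = 45.3408
  x_2 = -1.9467 - 0.02*-23.36 = -1.4795
  y_2 = 3.2386 - 0.02*45.3408 = 2.3318
Step 3: grad_x = 2*6*-1.4795 = -17.7536, grad_y = 2*7*2.3318 = 32.6454
  x_3 = -1.4795 - 0.02*-17.7536 = -1.1244
  y_3 = 2.3318 - 0.02*32.6454 = 1.6789
Step 4: grad_x = 2*6*-1.1244 = -13.4927, grad_y = 2*7*1.6789 = 23.5047
  x_4 = -1.1244 - 0.02*-13.4927 = -0.8545
  y_4 = 1.6789 - 0.02*23.5047 = 1.2088
Step 5: grad_x = 2*6*-0.8545 = -10.2545, grad_y = 2*7*1.2088 = 16.9234
  x_5 = -0.8545 - 0.02*-10.2545 = -0.6494
  y_5 = 1.2088 - 0.02*16.9234 = 0.8703
f(-0.6494, 0.8703) = 6*(-0.6494)^2 + 7*0.8703^2 = 7.8332


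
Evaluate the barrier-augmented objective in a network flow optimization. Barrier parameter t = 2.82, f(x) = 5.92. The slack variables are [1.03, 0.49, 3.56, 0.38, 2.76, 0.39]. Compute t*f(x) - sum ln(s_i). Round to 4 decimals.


Step 1: Compute log-barrier.
ln values: [0.0296, -0.7133, 1.2698, -0.9676, 1.0152, -0.9416]
phi = -(0.0296 - 0.7133 + 1.2698 - 0.9676 + 1.0152 - 0.9416) = 0.308
Step 2: Compute augmented objective.
t*f(x) = 2.82*5.92 = 16.6944
Total = 16.6944 + 0.308 = 17.0024


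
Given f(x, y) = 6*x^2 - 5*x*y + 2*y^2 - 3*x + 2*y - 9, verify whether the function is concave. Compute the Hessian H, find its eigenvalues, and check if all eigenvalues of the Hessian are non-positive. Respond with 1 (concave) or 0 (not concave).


The Hessian of f(x,y) = 6*x^2 - 5*x*y + 2*y^2 - 3*x + 2*y - 9 is:
H = [[12, -5], [-5, 4]]
Trace = 12 + 4 = 16
Determinant = 12*4 - (-5)^2 = 23
Discriminant = (16)^2 - 4*23 = 164.0
Eigenvalues: lambda_1 = 1.5969, lambda_2 = 14.4031
The function is not concave.

0


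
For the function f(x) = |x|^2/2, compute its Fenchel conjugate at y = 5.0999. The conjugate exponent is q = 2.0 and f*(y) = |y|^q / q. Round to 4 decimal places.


The conjugate exponent q satisfies 1/p + 1/q = 1.
p = 2, so q = 2/(2 - 1) = 2.0
|y|^q = 5.0999^2.0 = 26.009
f*(5.0999) = 26.009 / 2.0 = 13.0045


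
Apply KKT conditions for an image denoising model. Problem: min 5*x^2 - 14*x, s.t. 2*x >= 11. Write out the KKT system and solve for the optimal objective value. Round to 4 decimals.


Step 1: Try lambda = 0 (constraint inactive).
x_unc = 14/(2*5) = 1.4
Check: 2*1.4 = 2.8 < 11 -- violated!
Step 2: Constraint must be active: 2*x = 11
x* = 11/2 = 5.5
lambda = (2*5*5.5 - 14)/2 = 20.5
Step 3: Compute optimal value.
f(x*) = 5*5.5^2 - 14*5.5 = 74.25


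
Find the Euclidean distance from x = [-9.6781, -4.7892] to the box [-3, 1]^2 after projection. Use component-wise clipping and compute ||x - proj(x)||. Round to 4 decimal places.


Project each component onto [-3, 1].
clip(-9.6781) = -3.0, clip(-4.7892) = -3.0
Projection = [-3.0, -3.0]
Squared diffs: [44.597, 3.2012]
Distance = sqrt(47.7982) = 6.9136


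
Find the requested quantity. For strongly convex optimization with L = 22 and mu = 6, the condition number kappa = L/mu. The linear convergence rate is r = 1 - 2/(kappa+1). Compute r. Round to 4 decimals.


Step 1: Compute the condition number.
kappa = L/mu = 22/6 = 3.6667
Step 2: Compute the convergence rate.
r = 1 - 2/(kappa + 1) = 1 - 2*mu/(L + mu) = (L - mu)/(L + mu) = 16/28 = 0.5714


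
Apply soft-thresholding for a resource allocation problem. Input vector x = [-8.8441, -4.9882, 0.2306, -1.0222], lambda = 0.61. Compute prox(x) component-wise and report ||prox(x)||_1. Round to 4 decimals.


Soft-thresholding with lambda = 0.61:
prox(-8.8441) = sign(-8.8441)*max(|-8.8441| - 0.61, 0) = -8.2341
prox(-4.9882) = sign(-4.9882)*max(|-4.9882| - 0.61, 0) = -4.3782
prox(0.2306) = sign(0.2306)*max(|0.2306| - 0.61, 0) = 0.0
prox(-1.0222) = sign(-1.0222)*max(|-1.0222| - 0.61, 0) = -0.4122
prox(x) = [-8.2341, -4.3782, 0.0, -0.4122]
||prox(x)||_1 = 8.2341 + 4.3782 + 0.0 + 0.4122 = 13.0245


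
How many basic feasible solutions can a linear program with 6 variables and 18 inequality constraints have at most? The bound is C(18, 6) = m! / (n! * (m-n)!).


Each vertex corresponds to some choice of n active constraints out of m, so the number of vertices is at most C(m, n) = m! / (n!(m-n)!).
m = 18, n = 6
Numerator: 18 * 17 * 16 * 15 * 14 * 13
Denominator: 6! = 720
C(18, 6) = 18564


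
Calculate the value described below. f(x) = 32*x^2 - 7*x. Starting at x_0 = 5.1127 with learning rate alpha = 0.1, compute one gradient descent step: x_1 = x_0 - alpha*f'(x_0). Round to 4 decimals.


We compute the gradient at x_0 and apply the update.
f'(x) = 64*x - 7
f'(5.1127) = 64*5.1127 - 7 = 320.2128
x_1 = 5.1127 - 0.1*320.2128 = -26.9086


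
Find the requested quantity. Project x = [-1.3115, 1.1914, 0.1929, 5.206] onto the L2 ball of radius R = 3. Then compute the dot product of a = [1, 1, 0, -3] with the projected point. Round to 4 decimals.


Step 1: Compute ||x|| (intermediates to 6 decimals).
||x|| = sqrt((-1.3115)^2 + 1.1914^2 + 0.1929^2 + 5.206^2) = 5.502646
Step 2: Project.
Since ||x|| > R, scale = R/||x|| = 3/5.502646 = 0.545192, proj(x) = scale * x
proj(x) = [-0.715019, 0.649542, 0.105168, 2.83827]
Step 3: Dot product.
a^T * proj(x) = 1*(-0.715019) + 1*0.649542 + 0*0.105168 - 3*2.83827 = -8.5803


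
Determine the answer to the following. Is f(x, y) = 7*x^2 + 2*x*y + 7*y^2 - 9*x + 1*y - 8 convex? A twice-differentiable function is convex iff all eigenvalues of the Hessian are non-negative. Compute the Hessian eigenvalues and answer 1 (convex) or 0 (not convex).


The Hessian of f(x,y) = 7*x^2 + 2*x*y + 7*y^2 - 9*x + 1*y - 8 is:
H = [[14, 2], [2, 14]]
Trace = 14 + 14 = 28
Determinant = 14*14 - (2)^2 = 192
Discriminant = (28)^2 - 4*192 = 16.0
Eigenvalues: lambda_1 = 12.0, lambda_2 = 16.0
The function is convex.

1


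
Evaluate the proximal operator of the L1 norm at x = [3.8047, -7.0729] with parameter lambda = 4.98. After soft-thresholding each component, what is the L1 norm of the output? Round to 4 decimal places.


Soft-thresholding with lambda = 4.98:
prox(3.8047) = sign(3.8047)*max(|3.8047| - 4.98, 0) = 0.0
prox(-7.0729) = sign(-7.0729)*max(|-7.0729| - 4.98, 0) = -2.0929
prox(x) = [0.0, -2.0929]
||prox(x)||_1 = 0.0 + 2.0929 = 2.0929


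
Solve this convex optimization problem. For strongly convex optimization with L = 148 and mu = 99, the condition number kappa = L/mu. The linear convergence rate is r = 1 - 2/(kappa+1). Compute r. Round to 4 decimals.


Step 1: Compute the condition number.
kappa = L/mu = 148/99 = 1.4949
Step 2: Compute the convergence rate.
r = 1 - 2/(kappa + 1) = 1 - 2*mu/(L + mu) = (L - mu)/(L + mu) = 49/247 = 0.1984


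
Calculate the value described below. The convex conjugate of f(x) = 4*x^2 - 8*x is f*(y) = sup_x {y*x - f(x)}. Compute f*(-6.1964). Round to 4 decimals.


f*(y) = sup_x {y*x - a*x^2 - b*x} = sup_x {(y-b)*x - a*x^2}
FOC: (y - b) - 2a*x = 0 => x* = (y - b)/(2a)
x* = (-6.1964 + 8)/(2*4) = 0.2255
f*(-6.1964) = (y-b)^2/(4a) = (-6.1964 + 8)^2/(4*4)
= 3.253/16 = 0.2033


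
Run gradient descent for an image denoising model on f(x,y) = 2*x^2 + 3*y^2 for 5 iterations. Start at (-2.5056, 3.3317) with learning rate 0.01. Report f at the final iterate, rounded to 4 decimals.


Gradient descent on f(x,y) = 2*x^2 + 3*y^2.
Starting point: (-2.5056, 3.3317), alpha = 0.01
Step 1: grad_x = 2*2*-2.5056 = -10.0224, grad_y = 2*3*3.3317 = 19.9902
  x_1 = -2.5056 - 0.01*-10.0224 = -2.4054
  y_1 = 3.3317 - 0.01*19.9902 = 3.1318
Step 2: grad_x = 2*2*-2.4054 = -9.6215, grad_y = 2*3*3.1318 = 18.7908
  x_2 = -2.4054 - 0.01*-9.6215 = -2.3092
  y_2 = 3.1318 - 0.01*18.7908 = 2.9439
Step 3: grad_x = 2*2*-2.3092 = -9.2366, grad_y = 2*3*2.9439 = 17.6633
  x_3 = -2.3092 - 0.01*-9.2366 = -2.2168
  y_3 = 2.9439 - 0.01*17.6633 = 2.7673
Step 4: grad_x = 2*2*-2.2168 = -8.8672, grad_y = 2*3*2.7673 = 16.6035
  x_4 = -2.2168 - 0.01*-8.8672 = -2.1281
  y_4 = 2.7673 - 0.01*16.6035 = 2.6012
Step 5: grad_x = 2*2*-2.1281 = -8.5125, grad_y = 2*3*2.6012 = 15.6073
  x_5 = -2.1281 - 0.01*-8.5125 = -2.043
  y_5 = 2.6012 - 0.01*15.6073 = 2.4451
f(-2.043, 2.4451) = 2*(-2.043)^2 + 3*2.4451^2 = 26.2839


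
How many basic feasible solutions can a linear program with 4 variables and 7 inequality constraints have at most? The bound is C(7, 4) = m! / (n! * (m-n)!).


Each vertex corresponds to some choice of n active constraints out of m, so the number of vertices is at most C(m, n) = m! / (n!(m-n)!).
m = 7, n = 4
Numerator: 7 * 6 * 5 * 4
Denominator: 4! = 24
C(7, 4) = 35


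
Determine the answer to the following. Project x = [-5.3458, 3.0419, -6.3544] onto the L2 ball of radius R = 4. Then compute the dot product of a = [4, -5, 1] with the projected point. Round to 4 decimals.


Step 1: Compute ||x|| (intermediates to 6 decimals).
||x|| = sqrt((-5.3458)^2 + 3.0419^2 + (-6.3544)^2) = 8.843593
Step 2: Project.
Since ||x|| > R, scale = R/||x|| = 4/8.843593 = 0.452305, proj(x) = scale * x
proj(x) = [-2.417932, 1.375867, -2.874127]
Step 3: Dot product.
a^T * proj(x) = 4*(-2.417932) - 5*1.375867 + 1*(-2.874127) = -19.4252


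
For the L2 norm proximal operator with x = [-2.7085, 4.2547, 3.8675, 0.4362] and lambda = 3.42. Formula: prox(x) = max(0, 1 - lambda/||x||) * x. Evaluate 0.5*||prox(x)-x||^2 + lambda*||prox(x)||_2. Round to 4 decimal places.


Step 1: Compute ||x||.
||x|| = 6.3707
Step 2: Compute scaling factor.
scale = max(0, 1 - 3.42/6.3707) = 0.4632
Step 3: prox(x) = [-1.2545, 1.9707, 1.7913, 0.202]
||prox(x)|| = 2.9507
Step 4: Proximal objective.
0.5*||prox-x||^2 = 5.8482
lambda*||prox|| = 10.0914
Total = 15.9397


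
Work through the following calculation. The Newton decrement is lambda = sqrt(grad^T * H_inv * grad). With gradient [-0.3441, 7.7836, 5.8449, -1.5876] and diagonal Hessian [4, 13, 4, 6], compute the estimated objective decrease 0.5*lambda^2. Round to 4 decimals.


Step 1: H is diagonal, so H^(-1) * g = [-0.086, 0.5987, 1.4612, -0.2646].
Step 2: g^T H^(-1) g = sum_i g_i^2 / H_ii
  = (-0.3441)^2/4 + (7.7836)^2/13 + (5.8449)^2/4 + (-1.5876)^2/6
  = 0.0296 + 4.6603 + 8.5407 + 0.4201 = 13.6507
Step 3: Objective decrease = 0.5 * g^T H^(-1) g = 6.8254


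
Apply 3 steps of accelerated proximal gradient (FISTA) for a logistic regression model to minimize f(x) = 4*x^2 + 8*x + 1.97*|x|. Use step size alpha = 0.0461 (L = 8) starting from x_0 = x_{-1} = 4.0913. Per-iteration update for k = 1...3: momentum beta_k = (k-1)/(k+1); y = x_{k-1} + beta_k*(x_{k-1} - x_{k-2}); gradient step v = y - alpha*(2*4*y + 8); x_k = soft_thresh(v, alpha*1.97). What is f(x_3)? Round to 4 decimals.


FISTA on f(x) = 4*x^2 + 8*x + 1.97*|x|
L = 8, alpha = 0.0461
Iteration 1: beta = 0.0, y = 4.0913 + 0.0*(4.0913 - 4.0913) = 4.0913
  grad(y) = 40.7304, v = y - alpha*grad = 2.2136
  prox(v) = soft_thresh(2.2136, 0.0908) = 2.1228
Iteration 2: beta = 0.3333, y = 2.1228 + 0.3333*(2.1228 - 4.0913) = 1.4666
  grad(y) = 19.7332, v = y - alpha*grad = 0.5569
  prox(v) = soft_thresh(0.5569, 0.0908) = 0.4661
Iteration 3: beta = 0.5, y = 0.4661 + 0.5*(0.4661 - 2.1228) = -0.3622
  grad(y) = 5.1023, v = y - alpha*grad = -0.5974
  prox(v) = soft_thresh(-0.5974, 0.0908) = -0.5066
f(x_3) = 4*(-0.5066)^2 + 8*(-0.5066) + 1.97*|-0.5066| = -2.0282


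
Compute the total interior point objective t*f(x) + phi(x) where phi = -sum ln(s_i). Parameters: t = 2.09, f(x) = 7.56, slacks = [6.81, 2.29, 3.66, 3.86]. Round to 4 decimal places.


Step 1: Compute log-barrier.
ln values: [1.9184, 0.8286, 1.2975, 1.3507]
phi = -(1.9184 + 0.8286 + 1.2975 + 1.3507) = -5.3951
Step 2: Compute augmented objective.
t*f(x) = 2.09*7.56 = 15.8004
Total = 15.8004 - 5.3951 = 10.4053


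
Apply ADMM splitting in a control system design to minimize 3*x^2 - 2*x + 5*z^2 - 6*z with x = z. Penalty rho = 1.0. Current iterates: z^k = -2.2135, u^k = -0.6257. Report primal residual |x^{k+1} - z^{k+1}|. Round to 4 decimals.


ADMM iteration with rho = 1.0, z^k = -2.2135, u^k = -0.6257
Step 1: x-update.
Minimize 3*x^2 - 2*x + (1.0/2)*(x + 2.2135 - 0.6257)^2
FOC: (2*3 + 1.0)*x = 2 + 1.0*(-2.2135 + 0.6257)
x^{k+1} = 0.0589
Step 2: z-update.
Minimize 5*z^2 - 6*z + (1.0/2)*(0.0589 - z - 0.6257)^2
FOC: (2*5 + 1.0)*z = 6 + 1.0*(0.0589 - 0.6257)
z^{k+1} = 0.4939
Step 3: u-update.
u^{k+1} = -0.6257 + 0.0589 - 0.4939 = -1.0607
Step 4: Primal residual = |0.0589 - 0.4939| = 0.435


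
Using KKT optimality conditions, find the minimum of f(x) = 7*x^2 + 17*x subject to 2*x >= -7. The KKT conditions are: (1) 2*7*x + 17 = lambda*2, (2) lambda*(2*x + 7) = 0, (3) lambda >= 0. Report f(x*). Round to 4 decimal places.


Step 1: Try lambda = 0 (constraint inactive).
Stationarity: 2*7*x + 17 = 0
x* = -17/(2*7) = -17/14 = -1.2143 (rounded; the exact value -17/14 is used below)
Check constraint: 2*-1.2143 = -2.4286 >= -7 -- satisfied.
Step 2: Compute optimal value.
f(x*) = 7*(-17/14)^2 + 17*(-17/14) = -10.3214


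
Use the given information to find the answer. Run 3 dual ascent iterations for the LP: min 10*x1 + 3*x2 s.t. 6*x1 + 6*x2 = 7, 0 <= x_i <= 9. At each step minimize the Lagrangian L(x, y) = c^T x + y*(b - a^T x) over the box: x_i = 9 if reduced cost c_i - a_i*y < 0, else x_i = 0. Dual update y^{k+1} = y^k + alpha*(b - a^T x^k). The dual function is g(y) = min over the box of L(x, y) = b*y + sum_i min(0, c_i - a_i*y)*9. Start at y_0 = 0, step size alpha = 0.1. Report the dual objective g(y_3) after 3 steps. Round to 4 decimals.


Dual ascent for LP: min 10*x1 + 3*x2, 6*x1 + 6*x2 = 7, 0 <= x_i <= 9
Step 1: y^k = 0.0, reduced costs: (10.0, 3.0)
  x^k = (0.0, 0.0), subgradient = b - a^T x = 7.0
  y^{k+1} = 0.0 + 0.1*7.0 = 0.7
Step 2: y^k = 0.7, reduced costs: (5.8, -1.2)
  x^k = (0.0, 9.0), subgradient = b - a^T x = -47.0
  y^{k+1} = 0.7 + 0.1*-47.0 = -4.0
Step 3: y^k = -4.0, reduced costs: (34.0, 27.0)
  x^k = (0.0, 0.0), subgradient = b - a^T x = 7.0
  y^{k+1} = -4.0 + 0.1*7.0 = -3.3
Dual objective at y_3 = -3.3: reduced costs (29.8, 22.8), box minimizer x = (0.0, 0.0)
g(y_3) = b*y + (c1 - a1*y)*x1 + (c2 - a2*y)*x2 = 7*(-3.3) + 29.8*0.0 + 22.8*0.0 = -23.1 + 0.0 + 0.0 = -23.1


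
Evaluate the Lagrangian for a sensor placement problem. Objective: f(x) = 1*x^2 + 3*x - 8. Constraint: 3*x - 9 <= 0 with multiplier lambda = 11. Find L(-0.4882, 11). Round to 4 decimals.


Step 1: Evaluate f(x).
f(-0.4882) = 1*(-0.4882)^2 + 3*(-0.4882) - 8 = -9.2263
Step 2: Evaluate g(x).
g(-0.4882) = 3*-0.4882 - 9 = -10.4646
Step 3: Compute Lagrangian.
L = -9.2263 + 11*-10.4646 = -124.3369


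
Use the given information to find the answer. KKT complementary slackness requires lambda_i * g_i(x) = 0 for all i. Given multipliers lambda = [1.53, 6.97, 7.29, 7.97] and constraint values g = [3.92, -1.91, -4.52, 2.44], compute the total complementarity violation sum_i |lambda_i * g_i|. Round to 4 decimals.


KKT complementary slackness check:
lambda_1 * g_1 = 1.53 * 3.92 = 5.9976
lambda_2 * g_2 = 6.97 * -1.91 = -13.3127
lambda_3 * g_3 = 7.29 * -4.52 = -32.9508
lambda_4 * g_4 = 7.97 * 2.44 = 19.4468
Total violation = 5.9976 + 13.3127 + 32.9508 + 19.4468 = 71.7079


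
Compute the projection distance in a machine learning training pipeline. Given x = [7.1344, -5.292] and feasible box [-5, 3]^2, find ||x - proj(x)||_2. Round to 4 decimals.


Project each component onto [-5, 3].
clip(7.1344) = 3.0, clip(-5.292) = -5.0
Projection = [3.0, -5.0]
Squared diffs: [17.0933, 0.0853]
Distance = sqrt(17.1786) = 4.1447
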